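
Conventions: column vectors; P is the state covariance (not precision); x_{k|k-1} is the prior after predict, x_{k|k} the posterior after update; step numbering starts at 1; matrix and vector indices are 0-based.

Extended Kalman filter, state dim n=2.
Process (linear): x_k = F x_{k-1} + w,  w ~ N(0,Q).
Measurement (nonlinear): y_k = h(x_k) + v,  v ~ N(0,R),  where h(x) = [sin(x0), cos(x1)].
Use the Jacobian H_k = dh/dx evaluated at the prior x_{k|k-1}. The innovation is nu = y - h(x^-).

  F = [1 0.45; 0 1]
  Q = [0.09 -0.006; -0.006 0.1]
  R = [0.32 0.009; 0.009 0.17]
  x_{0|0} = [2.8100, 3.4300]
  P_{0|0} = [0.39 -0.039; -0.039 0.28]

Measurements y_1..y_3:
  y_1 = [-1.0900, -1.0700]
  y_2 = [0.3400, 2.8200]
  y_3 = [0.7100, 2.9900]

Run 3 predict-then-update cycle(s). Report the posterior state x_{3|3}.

x_post = [9.3164, 7.0366]

step 1: x^-=[4.3535, 3.4300]  P^-=[0.5016 0.0810; 0.0810 0.3800]  H_jac=[-0.3512 0.0000; 0.0000 0.2844]  S=[0.3819 0.0009; 0.0009 0.2007]  K=[-0.4616 0.1169; -0.0758 0.5388]  nu=[-0.1537, -0.1113]  x^+=[4.4115, 3.3817]  P^+=[0.4176 0.0552; 0.0552 0.3196]
step 2: x^-=[5.9332, 3.3817]  P^-=[0.6220 0.1931; 0.1931 0.4196]  H_jac=[0.9394 0.0000; 0.0000 0.2378]  S=[0.8689 0.0521; 0.0521 0.1937]  K=[0.6691 0.0570; 0.1807 0.4664]  nu=[0.6829, 3.7913]  x^+=[6.6060, 5.2735]  P^+=[0.2285 0.0660; 0.0660 0.3403]
step 3: x^-=[8.9791, 5.2735]  P^-=[0.4468 0.2132; 0.2132 0.4403]  H_jac=[-0.9023 0.0000; 0.0000 0.8467]  S=[0.6838 -0.1539; -0.1539 0.4856]  K=[-0.5448 0.1990; -0.1169 0.7306]  nu=[0.2789, 2.4579]  x^+=[9.3164, 7.0366]  P^+=[0.1912 0.0342; 0.0342 0.1454]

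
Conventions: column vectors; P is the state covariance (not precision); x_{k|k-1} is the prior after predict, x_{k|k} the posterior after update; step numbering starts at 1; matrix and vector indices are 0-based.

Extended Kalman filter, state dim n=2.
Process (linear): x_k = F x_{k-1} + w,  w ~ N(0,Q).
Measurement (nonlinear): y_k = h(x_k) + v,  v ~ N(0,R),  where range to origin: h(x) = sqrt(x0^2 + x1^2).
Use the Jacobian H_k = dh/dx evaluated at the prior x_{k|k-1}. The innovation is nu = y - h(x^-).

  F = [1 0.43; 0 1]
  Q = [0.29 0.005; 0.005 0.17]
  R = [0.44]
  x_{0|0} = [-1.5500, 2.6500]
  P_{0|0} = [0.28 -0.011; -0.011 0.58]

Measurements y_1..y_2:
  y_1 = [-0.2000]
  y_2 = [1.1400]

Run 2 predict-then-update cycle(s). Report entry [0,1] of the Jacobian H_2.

step 1: x^-=[-0.4105, 2.6500]  P^-=[0.6678 0.2434; 0.2434 0.7500]  H_jac=[-0.1531 0.9882]  S=[1.1144]  K=[0.1241; 0.6316]  nu=[-2.8816]  x^+=[-0.7681, 0.8299]  P^+=[0.6506 0.1560; 0.1560 0.3054]
step 2: x^-=[-0.4113, 0.8299]  P^-=[1.1313 0.2924; 0.2924 0.4754]  H_jac=[-0.4440 0.8960]  S=[0.8121]  K=[-0.2960; 0.3647]  nu=[0.2138]  x^+=[-0.4745, 0.9079]  P^+=[1.0601 0.3800; 0.3800 0.3674]

H_jac[0,1] = 0.8960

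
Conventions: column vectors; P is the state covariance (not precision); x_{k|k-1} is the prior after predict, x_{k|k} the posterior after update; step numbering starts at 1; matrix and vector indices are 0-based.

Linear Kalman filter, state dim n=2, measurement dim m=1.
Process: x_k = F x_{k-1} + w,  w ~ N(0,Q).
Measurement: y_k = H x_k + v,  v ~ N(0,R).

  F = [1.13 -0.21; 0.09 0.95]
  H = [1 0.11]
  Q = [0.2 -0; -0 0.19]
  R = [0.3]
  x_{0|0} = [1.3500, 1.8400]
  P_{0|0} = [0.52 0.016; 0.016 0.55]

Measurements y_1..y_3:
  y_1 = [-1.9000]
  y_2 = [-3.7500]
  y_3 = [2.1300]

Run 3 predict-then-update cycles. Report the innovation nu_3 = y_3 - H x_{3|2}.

innov = [5.9468]

step 1: x^-=[1.1391, 1.8695]  P^-=[0.8806 -0.0400; -0.0400 0.6933]  S=[1.1802]  K=[0.7424; 0.0308]  nu=[-3.2447]  x^+=[-1.2699, 1.7697]  P^+=[0.2301 -0.0669; -0.0669 0.6922]
step 2: x^-=[-1.8066, 1.5669]  P^-=[0.5561 -0.1853; -0.1853 0.8051]  S=[0.8251]  K=[0.6493; -0.1172]  nu=[-2.1157]  x^+=[-3.1803, 1.8149]  P^+=[0.2083 -0.1225; -0.1225 0.7938]
step 3: x^-=[-3.9749, 1.4379]  P^-=[0.5591 -0.2664; -0.2664 0.8872]  S=[0.8112]  K=[0.6531; -0.2080]  nu=[5.9468]  x^+=[-0.0913, 0.2007]  P^+=[0.2131 -0.1561; -0.1561 0.8520]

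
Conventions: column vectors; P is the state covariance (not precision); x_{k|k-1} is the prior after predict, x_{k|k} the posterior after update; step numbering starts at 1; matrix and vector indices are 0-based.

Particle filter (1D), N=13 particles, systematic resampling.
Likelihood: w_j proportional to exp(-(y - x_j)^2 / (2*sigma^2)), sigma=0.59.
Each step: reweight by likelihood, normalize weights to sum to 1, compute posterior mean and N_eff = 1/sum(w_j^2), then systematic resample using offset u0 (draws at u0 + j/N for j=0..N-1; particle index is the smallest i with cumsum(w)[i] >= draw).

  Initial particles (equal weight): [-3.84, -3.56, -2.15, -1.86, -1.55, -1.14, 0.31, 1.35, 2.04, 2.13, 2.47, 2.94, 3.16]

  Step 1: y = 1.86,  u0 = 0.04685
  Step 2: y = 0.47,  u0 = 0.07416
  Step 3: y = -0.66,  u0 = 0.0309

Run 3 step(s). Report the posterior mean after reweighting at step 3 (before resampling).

step 1: w=[0.0000, 0.0000, 0.0000, 0.0000, 0.0000, 0.0000, 0.0092, 0.2003, 0.2778, 0.2621, 0.1705, 0.0545, 0.0257]  mean=2.0605  Neff=4.5720  idx=[7, 7, 7, 8, 8, 8, 9, 9, 9, 9, 10, 10, 11]
step 2: w=[0.2843, 0.2843, 0.2843, 0.0251, 0.0251, 0.0251, 0.0165, 0.0165, 0.0165, 0.0165, 0.0028, 0.0028, 0.0001]  mean=1.4599  Neff=4.0726  idx=[0, 0, 0, 1, 1, 1, 1, 2, 2, 2, 2, 5, 11]
step 3: w=[0.0908, 0.0908, 0.0908, 0.0908, 0.0908, 0.0908, 0.0908, 0.0908, 0.0908, 0.0908, 0.0908, 0.0009, 0.0000]  mean=1.3506  Neff=11.0192  idx=[0, 1, 2, 2, 3, 4, 5, 6, 7, 7, 8, 9, 10]

post_mean = 1.3506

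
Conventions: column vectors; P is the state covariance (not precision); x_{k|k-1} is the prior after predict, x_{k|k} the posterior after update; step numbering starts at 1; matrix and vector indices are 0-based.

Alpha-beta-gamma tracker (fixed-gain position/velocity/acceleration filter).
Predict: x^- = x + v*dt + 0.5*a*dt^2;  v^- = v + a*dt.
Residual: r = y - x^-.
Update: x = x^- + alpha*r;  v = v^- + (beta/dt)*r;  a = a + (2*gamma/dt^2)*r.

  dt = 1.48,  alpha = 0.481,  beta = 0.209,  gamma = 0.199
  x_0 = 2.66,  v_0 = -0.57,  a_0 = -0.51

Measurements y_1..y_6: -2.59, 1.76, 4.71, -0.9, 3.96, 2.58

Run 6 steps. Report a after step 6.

a_post = 0.2549

step 1: x_pred=1.2578  r=-3.8478  x^+=-0.5930  v^+=-1.8682  a^+=-1.2092
step 2: x_pred=-4.6821  r=6.4421  x^+=-1.5835  v^+=-2.7480  a^+=-0.0386
step 3: x_pred=-5.6928  r=10.4028  x^+=-0.6891  v^+=-1.3361  a^+=1.8516
step 4: x_pred=-0.6386  r=-0.2614  x^+=-0.7643  v^+=1.3674  a^+=1.8041
step 5: x_pred=3.2352  r=0.7248  x^+=3.5838  v^+=4.1398  a^+=1.9358
step 6: x_pred=11.8308  r=-9.2508  x^+=7.3812  v^+=5.6984  a^+=0.2549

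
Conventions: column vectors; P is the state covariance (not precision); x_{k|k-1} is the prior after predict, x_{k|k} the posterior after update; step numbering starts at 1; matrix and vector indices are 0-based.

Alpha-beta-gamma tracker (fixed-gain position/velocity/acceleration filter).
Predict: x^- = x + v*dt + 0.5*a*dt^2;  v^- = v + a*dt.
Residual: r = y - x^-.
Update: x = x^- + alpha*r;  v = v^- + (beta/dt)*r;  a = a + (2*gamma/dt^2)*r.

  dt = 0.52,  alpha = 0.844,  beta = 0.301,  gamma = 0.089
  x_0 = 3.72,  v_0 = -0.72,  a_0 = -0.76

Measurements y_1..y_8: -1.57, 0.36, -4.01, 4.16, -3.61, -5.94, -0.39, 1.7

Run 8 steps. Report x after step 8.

x_post = 1.3156

step 1: x_pred=3.2428  r=-4.8128  x^+=-0.8192  v^+=-3.9011  a^+=-3.9282
step 2: x_pred=-3.3789  r=3.7389  x^+=-0.2233  v^+=-3.7795  a^+=-1.4670
step 3: x_pred=-2.3870  r=-1.6230  x^+=-3.7568  v^+=-5.4819  a^+=-2.5354
step 4: x_pred=-6.9502  r=11.1102  x^+=2.4268  v^+=-0.3692  a^+=4.7782
step 5: x_pred=2.8808  r=-6.4908  x^+=-2.5974  v^+=-1.6417  a^+=0.5054
step 6: x_pred=-3.3828  r=-2.5572  x^+=-5.5411  v^+=-2.8591  a^+=-1.1780
step 7: x_pred=-7.1871  r=6.7971  x^+=-1.4503  v^+=0.4628  a^+=3.2965
step 8: x_pred=-0.7640  r=2.4640  x^+=1.3156  v^+=3.6032  a^+=4.9185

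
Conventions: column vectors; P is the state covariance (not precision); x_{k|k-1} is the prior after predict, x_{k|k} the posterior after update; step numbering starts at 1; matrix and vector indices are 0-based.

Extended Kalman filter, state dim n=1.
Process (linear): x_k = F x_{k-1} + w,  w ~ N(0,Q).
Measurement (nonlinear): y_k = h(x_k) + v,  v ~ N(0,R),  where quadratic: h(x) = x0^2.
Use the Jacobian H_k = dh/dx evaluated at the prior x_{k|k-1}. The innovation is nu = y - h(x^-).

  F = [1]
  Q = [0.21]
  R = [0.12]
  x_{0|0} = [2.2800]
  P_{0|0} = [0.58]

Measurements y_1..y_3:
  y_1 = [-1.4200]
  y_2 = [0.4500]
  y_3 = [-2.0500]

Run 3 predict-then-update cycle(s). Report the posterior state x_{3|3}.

x_post = [-0.7340]

step 1: x^-=[2.2800]  P^-=[0.7900]  H_jac=[4.5600]  S=[16.5469]  K=[0.2177]  nu=[-6.6184]  x^+=[0.8391]  P^+=[0.0057]
step 2: x^-=[0.8391]  P^-=[0.2157]  H_jac=[1.6782]  S=[0.7276]  K=[0.4976]  nu=[-0.2541]  x^+=[0.7127]  P^+=[0.0356]
step 3: x^-=[0.7127]  P^-=[0.2456]  H_jac=[1.4253]  S=[0.6189]  K=[0.5656]  nu=[-2.5579]  x^+=[-0.7340]  P^+=[0.0476]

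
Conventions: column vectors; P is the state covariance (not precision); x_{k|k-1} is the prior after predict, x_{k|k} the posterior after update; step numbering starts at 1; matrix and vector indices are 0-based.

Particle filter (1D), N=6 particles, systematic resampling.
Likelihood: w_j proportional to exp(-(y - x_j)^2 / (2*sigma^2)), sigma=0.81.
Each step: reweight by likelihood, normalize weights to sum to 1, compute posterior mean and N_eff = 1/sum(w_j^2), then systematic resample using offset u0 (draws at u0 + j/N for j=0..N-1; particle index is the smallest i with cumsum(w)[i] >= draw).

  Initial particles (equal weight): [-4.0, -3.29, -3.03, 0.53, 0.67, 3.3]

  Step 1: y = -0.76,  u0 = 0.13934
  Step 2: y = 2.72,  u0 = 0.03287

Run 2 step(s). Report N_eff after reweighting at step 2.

step 1: w=[0.0006, 0.0147, 0.0379, 0.5416, 0.4052, 0.0000]  mean=0.3928  Neff=2.1780  idx=[3, 3, 3, 4, 4, 4]
step 2: w=[0.1296, 0.1296, 0.1296, 0.2037, 0.2037, 0.2037]  mean=0.6156  Neff=5.7172  idx=[0, 1, 2, 3, 4, 5]

N_eff = 5.7172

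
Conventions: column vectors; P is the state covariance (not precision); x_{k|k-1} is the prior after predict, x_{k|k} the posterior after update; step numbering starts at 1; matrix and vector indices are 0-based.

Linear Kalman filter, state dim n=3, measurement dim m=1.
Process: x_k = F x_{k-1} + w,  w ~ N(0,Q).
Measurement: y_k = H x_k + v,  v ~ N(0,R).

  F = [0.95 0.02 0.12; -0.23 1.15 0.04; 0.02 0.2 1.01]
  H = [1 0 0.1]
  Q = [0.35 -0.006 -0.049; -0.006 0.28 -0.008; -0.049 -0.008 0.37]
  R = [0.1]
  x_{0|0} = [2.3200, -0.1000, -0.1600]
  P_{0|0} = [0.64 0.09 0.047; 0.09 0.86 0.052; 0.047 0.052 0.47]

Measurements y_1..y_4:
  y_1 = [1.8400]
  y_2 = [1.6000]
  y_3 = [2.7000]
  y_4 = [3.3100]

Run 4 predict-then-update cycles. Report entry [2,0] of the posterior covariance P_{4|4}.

step 1: x^-=[2.1828, -0.6550, -0.1352]  P^-=[0.9491 -0.0182 0.0882; -0.0182 1.4083 0.2537; 0.0882 0.2537 0.9077]  S=[1.0758]  K=[0.8904; 0.0067; 0.1664]  nu=[-0.3293]  x^+=[1.8896, -0.6572, -0.1900]  P^+=[0.0962 -0.0246 -0.0712; -0.0246 1.4082 0.2525; -0.0712 0.2525 0.8780]
step 2: x^-=[1.7592, -1.1980, -0.2855]  P^-=[0.4340 0.0172 0.0029; 0.0172 2.1864 0.6633; 0.0029 0.6633 1.4209]  S=[0.5488]  K=[0.7914; 0.1521; 0.2642]  nu=[-0.1306]  x^+=[1.6558, -1.2179, -0.3200]  P^+=[0.0903 -0.0489 -0.1118; -0.0489 2.1737 0.6412; -0.1118 0.6412 1.3826]
step 3: x^-=[1.5103, -1.7942, -0.5337]  P^-=[0.4280 0.0655 0.0404; 0.0655 3.2486 1.3243; 0.0404 1.3243 2.1215]  S=[0.5573]  K=[0.7752; 0.3552; 0.4532]  nu=[1.2431]  x^+=[2.4740, -1.3526, 0.0297]  P^+=[0.0931 -0.0879 -0.1554; -0.0879 3.1783 1.2346; -0.1554 1.2346 2.0070]
step 4: x^-=[2.3268, -2.1233, -0.1910]  P^-=[0.4313 0.1305 0.0971; 0.1305 4.6544 2.2855; 0.0971 2.2855 3.0364]  S=[0.5811]  K=[0.7590; 0.6178; 0.6896]  nu=[1.0023]  x^+=[3.0875, -1.5041, 0.5002]  P^+=[0.0966 -0.1420 -0.2070; -0.1420 4.4326 2.0379; -0.2070 2.0379 2.7600]

P_post[2,0] = -0.2070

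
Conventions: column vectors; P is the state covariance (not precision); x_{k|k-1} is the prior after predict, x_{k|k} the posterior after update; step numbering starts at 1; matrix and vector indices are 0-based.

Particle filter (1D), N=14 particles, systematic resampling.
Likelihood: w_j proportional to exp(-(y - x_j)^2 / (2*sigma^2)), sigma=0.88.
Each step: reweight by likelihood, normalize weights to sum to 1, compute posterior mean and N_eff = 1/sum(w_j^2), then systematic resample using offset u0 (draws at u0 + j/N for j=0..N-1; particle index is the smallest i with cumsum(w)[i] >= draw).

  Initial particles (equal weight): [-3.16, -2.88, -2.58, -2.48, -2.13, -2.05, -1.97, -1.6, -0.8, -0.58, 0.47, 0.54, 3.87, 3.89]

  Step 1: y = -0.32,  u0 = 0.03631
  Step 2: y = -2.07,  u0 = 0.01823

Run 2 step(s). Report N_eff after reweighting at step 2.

step 1: w=[0.0014, 0.0036, 0.0092, 0.0123, 0.0302, 0.0362, 0.0431, 0.0868, 0.2155, 0.2394, 0.1671, 0.1551, 0.0000, 0.0000]  mean=-0.5804  Neff=5.9661  idx=[4, 6, 7, 8, 8, 8, 9, 9, 9, 10, 10, 10, 11, 11]
step 2: w=[0.2121, 0.2112, 0.1843, 0.0750, 0.0750, 0.0750, 0.0507, 0.0507, 0.0507, 0.0033, 0.0033, 0.0033, 0.0026, 0.0026]  mean=-1.4236  Neff=6.7463  idx=[0, 0, 0, 1, 1, 1, 2, 2, 2, 3, 4, 5, 6, 8]

N_eff = 6.7463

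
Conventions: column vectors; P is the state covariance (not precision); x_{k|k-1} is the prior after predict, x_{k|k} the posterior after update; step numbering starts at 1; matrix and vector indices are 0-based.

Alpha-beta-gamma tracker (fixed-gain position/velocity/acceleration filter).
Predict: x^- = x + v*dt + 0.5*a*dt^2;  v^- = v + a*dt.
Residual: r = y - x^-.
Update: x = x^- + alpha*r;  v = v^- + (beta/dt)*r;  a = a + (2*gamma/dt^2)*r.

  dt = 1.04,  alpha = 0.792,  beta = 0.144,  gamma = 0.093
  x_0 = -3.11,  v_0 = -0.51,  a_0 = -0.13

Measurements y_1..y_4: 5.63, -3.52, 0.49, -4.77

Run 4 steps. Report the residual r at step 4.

resid = -6.2891

step 1: x_pred=-3.7107  r=9.3407  x^+=3.6871  v^+=0.6481  a^+=1.4763
step 2: x_pred=5.1596  r=-8.6796  x^+=-1.7146  v^+=0.9817  a^+=-0.0163
step 3: x_pred=-0.7025  r=1.1925  x^+=0.2420  v^+=1.1298  a^+=0.1888
step 4: x_pred=1.5191  r=-6.2891  x^+=-3.4619  v^+=0.4554  a^+=-0.8928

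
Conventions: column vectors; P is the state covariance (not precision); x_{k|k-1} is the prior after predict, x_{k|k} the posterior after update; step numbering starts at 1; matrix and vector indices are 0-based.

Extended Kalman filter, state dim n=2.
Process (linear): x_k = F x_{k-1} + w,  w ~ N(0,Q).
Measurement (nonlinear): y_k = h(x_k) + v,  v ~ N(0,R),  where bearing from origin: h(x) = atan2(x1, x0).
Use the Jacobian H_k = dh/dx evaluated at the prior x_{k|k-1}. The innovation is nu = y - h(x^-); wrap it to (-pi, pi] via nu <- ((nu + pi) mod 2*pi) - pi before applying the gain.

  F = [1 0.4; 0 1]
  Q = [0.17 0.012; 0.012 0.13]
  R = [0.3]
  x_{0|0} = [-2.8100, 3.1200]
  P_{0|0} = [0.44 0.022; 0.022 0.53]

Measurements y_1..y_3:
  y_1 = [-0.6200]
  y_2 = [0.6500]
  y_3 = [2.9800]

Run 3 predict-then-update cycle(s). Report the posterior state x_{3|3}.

step 1: x^-=[-1.5620, 3.1200]  P^-=[0.7124 0.2460; 0.2460 0.6600]  H_jac=[-0.2563 -0.1283]  S=[0.3738]  K=[-0.5728; -0.3952]  nu=[-2.6550]  x^+=[-0.0412, 4.1691]  P^+=[0.5897 0.1614; 0.1614 0.6016]
step 2: x^-=[1.6264, 4.1691]  P^-=[0.9851 0.4140; 0.4140 0.7316]  H_jac=[-0.2082 0.0812]  S=[0.3335]  K=[-0.5141; -0.0803]  nu=[-0.5488]  x^+=[1.9086, 4.2132]  P^+=[0.8970 0.4003; 0.4003 0.7295]
step 3: x^-=[3.5939, 4.2132]  P^-=[1.5039 0.7041; 0.7041 0.8595]  H_jac=[-0.1374 0.1172]  S=[0.3175]  K=[-0.3909; 0.0126]  nu=[2.1154]  x^+=[2.7670, 4.2398]  P^+=[1.4554 0.7056; 0.7056 0.8594]

x_post = [2.7670, 4.2398]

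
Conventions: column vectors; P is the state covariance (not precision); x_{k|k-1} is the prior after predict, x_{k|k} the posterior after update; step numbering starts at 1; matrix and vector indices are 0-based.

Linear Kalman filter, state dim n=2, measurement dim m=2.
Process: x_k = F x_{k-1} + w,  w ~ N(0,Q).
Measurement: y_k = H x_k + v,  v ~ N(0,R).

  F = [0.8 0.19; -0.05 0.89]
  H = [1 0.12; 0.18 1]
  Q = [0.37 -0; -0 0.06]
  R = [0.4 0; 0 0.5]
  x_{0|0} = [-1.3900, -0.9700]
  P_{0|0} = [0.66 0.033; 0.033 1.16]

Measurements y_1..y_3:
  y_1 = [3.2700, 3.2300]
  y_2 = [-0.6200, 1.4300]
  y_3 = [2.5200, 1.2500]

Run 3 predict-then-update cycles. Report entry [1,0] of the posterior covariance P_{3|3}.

step 1: x^-=[-1.2963, -0.7938]  P^-=[0.8443 0.1929; 0.1929 0.9775]  S=[1.3047 0.4664; 0.4664 1.5744]  K=[0.6560 0.0247; 0.0089 0.6403]  nu=[4.6616, 4.2571]  x^+=[1.8672, 1.9737]  P^+=[0.2667 -0.0356; -0.0356 0.3266]
step 2: x^-=[1.8687, 1.6632]  P^-=[0.5416 0.0195; 0.0195 0.3225]  S=[0.9510 0.1561; 0.1561 0.8471]  K=[0.5665 0.0337; -0.0020 0.3853]  nu=[-2.6883, -0.5696]  x^+=[0.3266, 1.4492]  P^+=[0.2295 -0.0245; -0.0245 0.1970]
step 3: x^-=[0.5366, 1.2735]  P^-=[0.5166 0.0070; 0.0070 0.2188]  S=[0.9214 0.1264; 0.1264 0.7381]  K=[0.5560 0.0402; -0.0050 0.2990]  nu=[1.8305, -0.1201]  x^+=[1.5497, 1.2285]  P^+=[0.2249 -0.0204; -0.0204 0.1532]

P_post[1,0] = -0.0204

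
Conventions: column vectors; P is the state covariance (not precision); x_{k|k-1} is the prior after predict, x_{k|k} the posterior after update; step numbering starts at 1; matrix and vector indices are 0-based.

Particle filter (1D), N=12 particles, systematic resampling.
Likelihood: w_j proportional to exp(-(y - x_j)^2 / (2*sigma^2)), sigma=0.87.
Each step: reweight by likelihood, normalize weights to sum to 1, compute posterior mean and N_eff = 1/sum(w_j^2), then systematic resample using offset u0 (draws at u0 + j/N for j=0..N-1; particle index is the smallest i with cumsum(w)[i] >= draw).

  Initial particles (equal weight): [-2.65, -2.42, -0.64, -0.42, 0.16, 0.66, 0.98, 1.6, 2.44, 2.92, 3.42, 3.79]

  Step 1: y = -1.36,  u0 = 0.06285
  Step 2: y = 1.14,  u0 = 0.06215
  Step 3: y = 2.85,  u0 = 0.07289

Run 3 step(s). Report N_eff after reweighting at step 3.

N_eff = 5.9002

step 1: w=[0.1393, 0.1990, 0.2968, 0.2332, 0.0909, 0.0282, 0.0112, 0.0013, 0.0000, 0.0000, 0.0000, 0.0000]  mean=-1.0923  Neff=4.7461  idx=[0, 1, 1, 1, 2, 2, 2, 3, 3, 3, 4, 5]
step 2: w=[0.0000, 0.0001, 0.0001, 0.0001, 0.0522, 0.0522, 0.0522, 0.0849, 0.0849, 0.0849, 0.2246, 0.3638]  mean=0.0680  Neff=4.7044  idx=[5, 6, 7, 8, 9, 10, 10, 11, 11, 11, 11, 11]
step 3: w=[0.0014, 0.0014, 0.0037, 0.0037, 0.0037, 0.0364, 0.0364, 0.1826, 0.1826, 0.1826, 0.1826, 0.1826]  mean=0.6079  Neff=5.9002  idx=[6, 7, 7, 8, 8, 9, 9, 10, 10, 11, 11, 11]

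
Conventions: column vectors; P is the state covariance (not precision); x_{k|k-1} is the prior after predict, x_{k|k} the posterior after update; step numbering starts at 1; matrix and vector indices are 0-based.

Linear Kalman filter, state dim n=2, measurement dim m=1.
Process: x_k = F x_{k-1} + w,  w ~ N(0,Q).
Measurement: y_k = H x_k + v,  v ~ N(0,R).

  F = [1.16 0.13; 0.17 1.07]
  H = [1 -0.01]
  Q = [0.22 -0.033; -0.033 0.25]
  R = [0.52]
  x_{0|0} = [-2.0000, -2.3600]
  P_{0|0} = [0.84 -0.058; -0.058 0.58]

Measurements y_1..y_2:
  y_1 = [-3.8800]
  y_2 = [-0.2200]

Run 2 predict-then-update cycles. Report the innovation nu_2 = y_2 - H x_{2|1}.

step 1: x^-=[-2.6268, -2.8652]  P^-=[1.3426 0.1401; 0.1401 0.9172]  S=[1.8599]  K=[0.7211; 0.0704]  nu=[-1.2819]  x^+=[-3.5512, -2.9554]  P^+=[0.3754 0.0457; 0.0457 0.9080]
step 2: x^-=[-4.5036, -3.7660]  P^-=[0.7543 0.2250; 0.2250 1.3170]  S=[1.2699]  K=[0.5922; 0.1668]  nu=[4.2459]  x^+=[-1.9891, -3.0576]  P^+=[0.3089 0.0996; 0.0996 1.2817]

innov = [4.2459]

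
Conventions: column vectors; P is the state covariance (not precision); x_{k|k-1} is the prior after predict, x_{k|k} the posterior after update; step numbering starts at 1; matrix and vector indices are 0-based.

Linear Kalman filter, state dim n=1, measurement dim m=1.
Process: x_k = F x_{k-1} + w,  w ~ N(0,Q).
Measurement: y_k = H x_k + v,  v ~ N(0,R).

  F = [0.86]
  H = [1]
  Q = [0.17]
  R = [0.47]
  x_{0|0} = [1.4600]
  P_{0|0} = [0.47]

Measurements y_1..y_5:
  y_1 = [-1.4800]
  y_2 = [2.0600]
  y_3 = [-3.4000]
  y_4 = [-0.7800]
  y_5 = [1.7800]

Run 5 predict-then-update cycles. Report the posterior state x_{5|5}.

step 1: x^-=[1.2556]  P^-=[0.5176]  S=[0.9876]  K=[0.5241]  nu=[-2.7356]  x^+=[-0.1781]  P^+=[0.2463]
step 2: x^-=[-0.1532]  P^-=[0.3522]  S=[0.8222]  K=[0.4284]  nu=[2.2132]  x^+=[0.7948]  P^+=[0.2013]
step 3: x^-=[0.6836]  P^-=[0.3189]  S=[0.7889]  K=[0.4042]  nu=[-4.0836]  x^+=[-0.9672]  P^+=[0.1900]
step 4: x^-=[-0.8318]  P^-=[0.3105]  S=[0.7805]  K=[0.3978]  nu=[0.0518]  x^+=[-0.8112]  P^+=[0.1870]
step 5: x^-=[-0.6976]  P^-=[0.3083]  S=[0.7783]  K=[0.3961]  nu=[2.4776]  x^+=[0.2838]  P^+=[0.1862]

x_post = [0.2838]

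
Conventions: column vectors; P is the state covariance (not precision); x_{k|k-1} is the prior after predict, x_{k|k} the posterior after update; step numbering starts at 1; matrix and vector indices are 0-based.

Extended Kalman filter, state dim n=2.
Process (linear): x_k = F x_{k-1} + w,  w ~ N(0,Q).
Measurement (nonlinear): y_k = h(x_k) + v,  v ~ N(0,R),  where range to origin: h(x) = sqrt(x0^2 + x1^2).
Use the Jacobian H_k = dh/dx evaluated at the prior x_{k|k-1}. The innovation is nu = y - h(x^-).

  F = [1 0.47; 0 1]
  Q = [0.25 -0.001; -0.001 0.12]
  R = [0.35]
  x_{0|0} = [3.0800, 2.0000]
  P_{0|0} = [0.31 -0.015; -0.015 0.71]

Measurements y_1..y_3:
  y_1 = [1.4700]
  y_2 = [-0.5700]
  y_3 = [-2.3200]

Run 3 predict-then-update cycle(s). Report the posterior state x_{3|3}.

x_post = [-0.5182, 0.7363]

step 1: x^-=[4.0200, 2.0000]  P^-=[0.7027 0.3177; 0.3177 0.8300]  H_jac=[0.8953 0.4454]  S=[1.3314]  K=[0.5789; 0.4913]  nu=[-3.0200]  x^+=[2.2718, 0.5162]  P^+=[0.2566 -0.0610; -0.0610 0.5086]
step 2: x^-=[2.5144, 0.5162]  P^-=[0.5617 0.1771; 0.1771 0.6286]  H_jac=[0.9796 0.2011]  S=[0.9841]  K=[0.5952; 0.3047]  nu=[-3.1369]  x^+=[0.6472, -0.4396]  P^+=[0.2130 -0.0014; -0.0014 0.5372]
step 3: x^-=[0.4406, -0.4396]  P^-=[0.5803 0.2501; 0.2501 0.6572]  H_jac=[0.7079 -0.7063]  S=[0.7186]  K=[0.3258; -0.3997]  nu=[-2.9424]  x^+=[-0.5182, 0.7363]  P^+=[0.5040 0.3437; 0.3437 0.5425]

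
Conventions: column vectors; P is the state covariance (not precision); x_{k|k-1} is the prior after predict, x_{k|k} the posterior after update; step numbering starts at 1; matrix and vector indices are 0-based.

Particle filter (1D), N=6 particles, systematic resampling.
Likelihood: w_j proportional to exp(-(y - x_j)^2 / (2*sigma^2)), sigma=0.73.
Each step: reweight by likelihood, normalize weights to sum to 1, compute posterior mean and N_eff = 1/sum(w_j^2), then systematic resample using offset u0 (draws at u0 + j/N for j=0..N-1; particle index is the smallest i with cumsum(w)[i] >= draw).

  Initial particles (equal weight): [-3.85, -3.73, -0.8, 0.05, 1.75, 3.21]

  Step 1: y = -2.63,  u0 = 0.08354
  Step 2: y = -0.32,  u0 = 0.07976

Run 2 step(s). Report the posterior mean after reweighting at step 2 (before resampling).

post_mean = -3.7524

step 1: w=[0.4036, 0.5241, 0.0704, 0.0019, 0.0000, 0.0000]  mean=-3.5647  Neff=2.2600  idx=[0, 0, 1, 1, 1, 1]
step 2: w=[0.0931, 0.0931, 0.2034, 0.2034, 0.2034, 0.2034]  mean=-3.7524  Neff=5.4677  idx=[0, 2, 3, 3, 4, 5]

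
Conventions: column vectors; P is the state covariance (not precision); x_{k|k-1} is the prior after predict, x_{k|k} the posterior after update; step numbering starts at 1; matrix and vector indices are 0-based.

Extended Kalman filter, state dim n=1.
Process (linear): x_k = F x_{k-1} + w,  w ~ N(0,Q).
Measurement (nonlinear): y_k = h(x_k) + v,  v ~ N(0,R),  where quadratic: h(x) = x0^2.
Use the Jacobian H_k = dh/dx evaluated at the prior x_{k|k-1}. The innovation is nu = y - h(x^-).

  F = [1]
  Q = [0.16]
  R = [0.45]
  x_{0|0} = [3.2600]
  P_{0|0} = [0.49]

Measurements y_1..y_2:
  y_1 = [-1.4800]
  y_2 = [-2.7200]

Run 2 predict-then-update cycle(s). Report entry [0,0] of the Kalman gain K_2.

K[0,0] = 0.2641

step 1: x^-=[3.2600]  P^-=[0.6500]  H_jac=[6.5200]  S=[28.0818]  K=[0.1509]  nu=[-12.1076]  x^+=[1.4328]  P^+=[0.0104]
step 2: x^-=[1.4328]  P^-=[0.1704]  H_jac=[2.8655]  S=[1.8493]  K=[0.2641]  nu=[-4.7728]  x^+=[0.1725]  P^+=[0.0415]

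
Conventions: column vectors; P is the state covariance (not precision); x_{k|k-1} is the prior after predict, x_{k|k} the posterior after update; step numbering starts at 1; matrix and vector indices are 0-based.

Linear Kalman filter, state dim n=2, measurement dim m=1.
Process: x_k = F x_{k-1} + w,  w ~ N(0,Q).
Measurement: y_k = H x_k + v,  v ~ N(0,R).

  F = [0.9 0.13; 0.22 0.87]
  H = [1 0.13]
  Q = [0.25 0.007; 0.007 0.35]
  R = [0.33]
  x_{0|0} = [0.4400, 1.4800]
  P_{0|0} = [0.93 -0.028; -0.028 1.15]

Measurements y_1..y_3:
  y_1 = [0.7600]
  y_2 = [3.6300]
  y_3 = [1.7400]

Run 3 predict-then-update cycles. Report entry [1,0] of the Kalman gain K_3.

step 1: x^-=[0.5884, 1.3844]  P^-=[1.0162 0.2985; 0.2985 1.2547]  S=[1.4450]  K=[0.7301; 0.3194]  nu=[-0.0084]  x^+=[0.5823, 1.3817]  P^+=[0.2459 -0.0385; -0.0385 1.1073]
step 2: x^-=[0.7037, 1.3302]  P^-=[0.4589 0.1497; 0.1497 1.1853]  S=[0.8479]  K=[0.5642; 0.3582]  nu=[2.7534]  x^+=[2.2572, 2.3166]  P^+=[0.1890 -0.0217; -0.0217 1.0764]
step 3: x^-=[2.3326, 2.5120]  P^-=[0.4162 0.1485; 0.1485 1.1656]  S=[0.8045]  K=[0.5413; 0.3730]  nu=[-0.9192]  x^+=[1.8350, 2.1692]  P^+=[0.1804 -0.0139; -0.0139 1.0537]

K[1,0] = 0.3730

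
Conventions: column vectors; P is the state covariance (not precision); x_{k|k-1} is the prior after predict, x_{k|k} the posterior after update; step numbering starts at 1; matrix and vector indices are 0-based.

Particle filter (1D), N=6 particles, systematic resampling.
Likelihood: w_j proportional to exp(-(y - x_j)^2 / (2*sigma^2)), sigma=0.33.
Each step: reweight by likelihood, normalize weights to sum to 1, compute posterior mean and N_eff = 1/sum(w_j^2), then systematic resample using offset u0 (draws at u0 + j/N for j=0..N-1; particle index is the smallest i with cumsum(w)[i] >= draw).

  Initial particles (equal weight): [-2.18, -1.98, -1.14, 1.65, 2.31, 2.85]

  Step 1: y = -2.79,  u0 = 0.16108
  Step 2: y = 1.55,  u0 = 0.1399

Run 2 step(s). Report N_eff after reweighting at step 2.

N_eff = 2.0102

step 1: w=[0.7865, 0.2135, 0.0000, 0.0000, 0.0000, 0.0000]  mean=-2.1373  Neff=1.5057  idx=[0, 0, 0, 0, 1, 1]
step 2: w=[0.0006, 0.0006, 0.0006, 0.0006, 0.4987, 0.4987]  mean=-1.9805  Neff=2.0102  idx=[4, 4, 4, 5, 5, 5]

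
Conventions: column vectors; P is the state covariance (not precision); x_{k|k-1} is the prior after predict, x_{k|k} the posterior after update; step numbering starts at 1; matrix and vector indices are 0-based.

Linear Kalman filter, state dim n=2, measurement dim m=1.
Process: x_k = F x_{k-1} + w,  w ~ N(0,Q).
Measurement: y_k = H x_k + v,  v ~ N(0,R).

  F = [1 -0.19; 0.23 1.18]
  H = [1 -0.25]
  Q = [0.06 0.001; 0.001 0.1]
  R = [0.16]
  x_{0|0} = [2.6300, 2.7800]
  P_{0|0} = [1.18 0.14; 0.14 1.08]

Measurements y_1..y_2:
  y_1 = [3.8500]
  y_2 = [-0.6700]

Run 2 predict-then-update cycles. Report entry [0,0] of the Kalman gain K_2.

K[0,0] = 0.3684

step 1: x^-=[2.1018, 3.8853]  P^-=[1.2258 0.1893; 0.1893 1.7422]  S=[1.4000]  K=[0.8417; -0.1759]  nu=[2.7195]  x^+=[4.3910, 3.4070]  P^+=[0.2338 0.3966; 0.3966 1.6989]
step 2: x^-=[3.7436, 5.0302]  P^-=[0.2045 0.1245; 0.1245 2.6932]  S=[0.4705]  K=[0.3684; -1.1663]  nu=[-3.1561]  x^+=[2.5810, 8.7112]  P^+=[0.1406 0.3267; 0.3267 2.0532]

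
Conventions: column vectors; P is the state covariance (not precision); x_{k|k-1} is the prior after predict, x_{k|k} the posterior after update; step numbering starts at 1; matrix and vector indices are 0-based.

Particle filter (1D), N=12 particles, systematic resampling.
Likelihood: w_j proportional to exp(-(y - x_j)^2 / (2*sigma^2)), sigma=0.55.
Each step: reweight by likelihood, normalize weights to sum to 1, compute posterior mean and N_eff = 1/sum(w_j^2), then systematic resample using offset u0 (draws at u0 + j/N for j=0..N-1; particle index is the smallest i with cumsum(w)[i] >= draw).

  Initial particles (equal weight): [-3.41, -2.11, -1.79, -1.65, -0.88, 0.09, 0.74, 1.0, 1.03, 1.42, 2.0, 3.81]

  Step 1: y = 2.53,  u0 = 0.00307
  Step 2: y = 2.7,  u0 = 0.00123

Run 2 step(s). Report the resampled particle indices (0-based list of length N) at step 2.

step 1: w=[0.0000, 0.0000, 0.0000, 0.0000, 0.0000, 0.0001, 0.0057, 0.0238, 0.0277, 0.1490, 0.7176, 0.0761]  mean=1.9933  Neff=1.8371  idx=[6, 9, 9, 10, 10, 10, 10, 10, 10, 10, 10, 10]
step 2: w=[0.0004, 0.0161, 0.0161, 0.1075, 0.1075, 0.1075, 0.1075, 0.1075, 0.1075, 0.1075, 0.1075, 0.1075]  mean=1.9808  Neff=9.5697  idx=[1, 3, 4, 5, 5, 6, 7, 8, 8, 9, 10, 11]

resampled_idx = [1, 3, 4, 5, 5, 6, 7, 8, 8, 9, 10, 11]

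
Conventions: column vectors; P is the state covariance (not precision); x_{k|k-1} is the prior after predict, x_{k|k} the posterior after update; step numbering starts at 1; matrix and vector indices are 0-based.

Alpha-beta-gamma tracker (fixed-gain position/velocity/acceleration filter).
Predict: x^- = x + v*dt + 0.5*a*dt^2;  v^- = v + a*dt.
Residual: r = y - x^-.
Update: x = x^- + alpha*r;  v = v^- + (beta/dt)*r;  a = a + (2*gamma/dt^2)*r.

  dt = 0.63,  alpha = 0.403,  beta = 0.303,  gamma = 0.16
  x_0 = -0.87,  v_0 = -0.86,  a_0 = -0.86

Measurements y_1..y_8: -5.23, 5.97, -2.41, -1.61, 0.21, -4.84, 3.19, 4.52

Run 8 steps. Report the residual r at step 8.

step 1: x_pred=-1.5825  r=-3.6475  x^+=-3.0524  v^+=-3.1561  a^+=-3.8008
step 2: x_pred=-5.7950  r=11.7650  x^+=-1.0537  v^+=0.1078  a^+=5.6847
step 3: x_pred=0.1423  r=-2.5523  x^+=-0.8863  v^+=2.4616  a^+=3.6269
step 4: x_pred=1.3843  r=-2.9943  x^+=0.1776  v^+=3.3065  a^+=1.2127
step 5: x_pred=2.5014  r=-2.2914  x^+=1.5779  v^+=2.9684  a^+=-0.6347
step 6: x_pred=3.3221  r=-8.1621  x^+=0.0328  v^+=-1.3570  a^+=-7.2154
step 7: x_pred=-2.2540  r=5.4440  x^+=-0.0601  v^+=-3.2843  a^+=-2.8261
step 8: x_pred=-2.6901  r=7.2101  x^+=0.2156  v^+=-1.5971  a^+=2.9870

resid = 7.2101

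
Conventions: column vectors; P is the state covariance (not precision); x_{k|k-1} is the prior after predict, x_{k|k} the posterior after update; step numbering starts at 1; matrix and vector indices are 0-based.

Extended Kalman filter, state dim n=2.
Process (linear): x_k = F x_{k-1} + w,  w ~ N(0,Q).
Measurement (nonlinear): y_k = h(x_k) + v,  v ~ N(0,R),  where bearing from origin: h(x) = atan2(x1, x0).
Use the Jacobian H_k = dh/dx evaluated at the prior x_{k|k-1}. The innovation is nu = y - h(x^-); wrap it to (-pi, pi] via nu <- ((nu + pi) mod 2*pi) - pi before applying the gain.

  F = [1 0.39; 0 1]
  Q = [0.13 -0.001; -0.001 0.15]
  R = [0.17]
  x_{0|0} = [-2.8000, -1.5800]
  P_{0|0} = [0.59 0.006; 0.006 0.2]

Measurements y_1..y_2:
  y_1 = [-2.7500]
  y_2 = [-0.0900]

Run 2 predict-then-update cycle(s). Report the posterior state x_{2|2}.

x_post = [-3.5729, -2.7201]

step 1: x^-=[-3.4162, -1.5800]  P^-=[0.7551 0.0830; 0.0830 0.3500]  H_jac=[0.1115 -0.2411]  S=[0.1953]  K=[0.3288; -0.3848]  nu=[-0.0416]  x^+=[-3.4299, -1.5640]  P^+=[0.7340 0.1077; 0.1077 0.3211]
step 2: x^-=[-4.0398, -1.5640]  P^-=[0.9968 0.2319; 0.2319 0.4711]  H_jac=[0.0833 -0.2153]  S=[0.1904]  K=[0.1741; -0.4310]  nu=[2.6822]  x^+=[-3.5729, -2.7201]  P^+=[0.9911 0.2462; 0.2462 0.4357]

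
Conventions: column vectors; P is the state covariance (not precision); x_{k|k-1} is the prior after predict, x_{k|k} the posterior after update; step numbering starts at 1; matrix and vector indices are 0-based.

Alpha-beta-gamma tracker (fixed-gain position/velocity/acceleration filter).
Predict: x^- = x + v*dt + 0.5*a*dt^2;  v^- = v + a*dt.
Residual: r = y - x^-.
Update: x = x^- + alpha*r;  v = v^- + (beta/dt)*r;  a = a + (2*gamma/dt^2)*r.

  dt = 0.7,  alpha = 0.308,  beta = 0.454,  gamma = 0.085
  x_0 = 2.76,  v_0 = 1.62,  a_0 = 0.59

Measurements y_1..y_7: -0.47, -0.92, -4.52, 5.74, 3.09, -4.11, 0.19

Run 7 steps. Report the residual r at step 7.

resid = -3.7588

step 1: x_pred=4.0385  r=-4.5085  x^+=2.6499  v^+=-0.8911  a^+=-0.9742
step 2: x_pred=1.7875  r=-2.7075  x^+=0.9536  v^+=-3.3290  a^+=-1.9135
step 3: x_pred=-1.8456  r=-2.6744  x^+=-2.6693  v^+=-6.4030  a^+=-2.8414
step 4: x_pred=-7.8476  r=13.5876  x^+=-3.6626  v^+=0.4205  a^+=1.8727
step 5: x_pred=-2.9094  r=5.9994  x^+=-1.0616  v^+=5.6224  a^+=3.9541
step 6: x_pred=3.8429  r=-7.9529  x^+=1.3934  v^+=3.2323  a^+=1.1950
step 7: x_pred=3.9488  r=-3.7588  x^+=2.7911  v^+=1.6310  a^+=-0.1091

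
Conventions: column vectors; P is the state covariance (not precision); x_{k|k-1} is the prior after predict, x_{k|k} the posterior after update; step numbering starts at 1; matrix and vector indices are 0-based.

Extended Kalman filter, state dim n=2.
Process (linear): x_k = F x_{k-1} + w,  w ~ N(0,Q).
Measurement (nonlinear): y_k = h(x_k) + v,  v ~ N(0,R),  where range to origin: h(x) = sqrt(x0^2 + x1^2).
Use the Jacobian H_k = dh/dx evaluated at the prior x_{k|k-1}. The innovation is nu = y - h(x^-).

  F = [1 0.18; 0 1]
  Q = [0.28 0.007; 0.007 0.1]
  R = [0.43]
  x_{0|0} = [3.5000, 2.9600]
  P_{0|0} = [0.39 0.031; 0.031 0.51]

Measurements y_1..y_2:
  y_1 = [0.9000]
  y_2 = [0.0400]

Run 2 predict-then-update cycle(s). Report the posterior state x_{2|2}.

step 1: x^-=[4.0328, 2.9600]  P^-=[0.6977 0.1298; 0.1298 0.6100]  H_jac=[0.8062 0.5917]  S=[1.2208]  K=[0.5236; 0.3814]  nu=[-4.1025]  x^+=[1.8846, 1.3954]  P^+=[0.3630 -0.1140; -0.1140 0.4324]
step 2: x^-=[2.1358, 1.3954]  P^-=[0.6159 -0.0291; -0.0291 0.5324]  H_jac=[0.8372 0.5470]  S=[0.9943]  K=[0.5026; 0.2684]  nu=[-2.5113]  x^+=[0.8737, 0.7215]  P^+=[0.3648 -0.1632; -0.1632 0.4608]

x_post = [0.8737, 0.7215]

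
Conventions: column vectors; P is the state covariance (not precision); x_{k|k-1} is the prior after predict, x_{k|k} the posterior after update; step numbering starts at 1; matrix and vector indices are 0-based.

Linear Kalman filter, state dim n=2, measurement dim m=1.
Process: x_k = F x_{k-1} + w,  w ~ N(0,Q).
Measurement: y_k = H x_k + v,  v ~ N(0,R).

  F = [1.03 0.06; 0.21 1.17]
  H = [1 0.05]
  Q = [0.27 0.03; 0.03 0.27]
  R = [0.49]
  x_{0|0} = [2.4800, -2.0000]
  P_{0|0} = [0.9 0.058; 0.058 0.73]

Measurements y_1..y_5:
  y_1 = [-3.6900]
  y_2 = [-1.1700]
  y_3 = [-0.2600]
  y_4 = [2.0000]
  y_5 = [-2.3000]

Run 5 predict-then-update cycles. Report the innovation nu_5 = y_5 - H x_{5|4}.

innov = [-2.6113]

step 1: x^-=[2.4344, -1.8192]  P^-=[1.2346 0.3465; 0.3465 1.3375]  S=[1.7626]  K=[0.7103; 0.2345]  nu=[-6.0334]  x^+=[-1.8510, -3.2343]  P^+=[0.3454 0.0529; 0.0529 1.2405]
step 2: x^-=[-2.1006, -4.1729]  P^-=[0.6474 0.2562; 0.2562 2.0094]  S=[1.1681]  K=[0.5652; 0.3054]  nu=[1.1392]  x^+=[-1.4567, -3.8250]  P^+=[0.2742 0.0546; 0.0546 1.9005]
step 3: x^-=[-1.7299, -4.7812]  P^-=[0.5745 0.2892; 0.2892 2.9105]  S=[1.1007]  K=[0.5351; 0.3950]  nu=[1.7089]  x^+=[-0.8154, -4.1062]  P^+=[0.2594 0.0566; 0.0566 2.7388]
step 4: x^-=[-1.0863, -4.9755]  P^-=[0.5620 0.3473; 0.3473 4.0583]  S=[1.0969]  K=[0.5282; 0.5016]  nu=[3.3350]  x^+=[0.6753, -3.3027]  P^+=[0.2560 0.0567; 0.0567 3.7824]
step 5: x^-=[0.4974, -3.7223]  P^-=[0.5622 0.4199; 0.4199 5.4868]  S=[1.1079]  K=[0.5264; 0.6266]  nu=[-2.6113]  x^+=[-0.8772, -5.3586]  P^+=[0.2552 0.0545; 0.0545 5.0518]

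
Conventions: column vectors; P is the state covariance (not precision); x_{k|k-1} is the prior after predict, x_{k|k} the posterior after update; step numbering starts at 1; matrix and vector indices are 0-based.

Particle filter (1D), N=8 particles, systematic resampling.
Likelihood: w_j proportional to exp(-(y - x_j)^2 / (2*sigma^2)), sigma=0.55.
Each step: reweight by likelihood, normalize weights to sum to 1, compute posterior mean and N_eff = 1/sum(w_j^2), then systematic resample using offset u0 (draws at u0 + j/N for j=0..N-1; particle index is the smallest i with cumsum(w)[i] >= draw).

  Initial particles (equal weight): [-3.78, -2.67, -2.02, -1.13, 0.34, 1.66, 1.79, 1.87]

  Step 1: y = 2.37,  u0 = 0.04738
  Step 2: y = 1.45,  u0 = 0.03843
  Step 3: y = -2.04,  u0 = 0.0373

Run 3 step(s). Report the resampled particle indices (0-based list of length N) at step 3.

step 1: w=[0.0000, 0.0000, 0.0000, 0.0000, 0.0007, 0.2602, 0.3432, 0.3959]  mean=1.7869  Neff=2.9217  idx=[5, 5, 6, 6, 6, 7, 7, 7]
step 2: w=[0.1413, 0.1413, 0.1256, 0.1256, 0.1256, 0.1136, 0.1136, 0.1136]  mean=1.7805  Neff=7.9412  idx=[0, 1, 2, 3, 4, 5, 6, 7]
step 3: w=[0.3560, 0.3560, 0.0706, 0.0706, 0.0706, 0.0254, 0.0254, 0.0254]  mean=1.7035  Neff=3.6980  idx=[0, 0, 0, 1, 1, 1, 3, 4]

resampled_idx = [0, 0, 0, 1, 1, 1, 3, 4]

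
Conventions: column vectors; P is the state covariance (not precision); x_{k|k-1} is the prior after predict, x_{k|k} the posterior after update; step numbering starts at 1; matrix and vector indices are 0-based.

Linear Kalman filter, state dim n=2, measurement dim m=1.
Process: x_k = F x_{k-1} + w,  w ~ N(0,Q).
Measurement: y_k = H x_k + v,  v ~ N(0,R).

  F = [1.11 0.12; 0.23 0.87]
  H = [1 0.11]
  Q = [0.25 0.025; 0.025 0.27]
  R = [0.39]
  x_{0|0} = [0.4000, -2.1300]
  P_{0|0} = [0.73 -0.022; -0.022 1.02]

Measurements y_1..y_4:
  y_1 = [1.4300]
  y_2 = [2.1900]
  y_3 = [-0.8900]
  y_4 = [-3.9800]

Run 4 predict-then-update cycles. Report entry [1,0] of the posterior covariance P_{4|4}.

step 1: x^-=[0.1884, -1.7611]  P^-=[1.1583 0.2960; 0.2960 1.0719]  S=[1.6264]  K=[0.7322; 0.2545]  nu=[1.4353]  x^+=[1.2393, -1.3958]  P^+=[0.2863 -0.0071; -0.0071 0.9665]
step 2: x^-=[1.2082, -0.9293]  P^-=[0.6148 0.1920; 0.1920 1.0139]  S=[1.0593]  K=[0.6003; 0.2865]  nu=[1.0840]  x^+=[1.8590, -0.6187]  P^+=[0.2331 0.0098; 0.0098 0.9269]
step 3: x^-=[1.9892, -0.1107]  P^-=[0.5531 0.1910; 0.1910 0.9878]  S=[0.9971]  K=[0.5758; 0.3005]  nu=[-2.8670]  x^+=[0.3384, -0.9723]  P^+=[0.2225 0.0185; 0.0185 0.8978]
step 4: x^-=[0.2589, -0.7681]  P^-=[0.5420 0.1939; 0.1939 0.9687]  S=[0.9864]  K=[0.5711; 0.3046]  nu=[-4.1544]  x^+=[-2.1137, -2.0334]  P^+=[0.2203 0.0223; 0.0223 0.8772]

P_post[1,0] = 0.0223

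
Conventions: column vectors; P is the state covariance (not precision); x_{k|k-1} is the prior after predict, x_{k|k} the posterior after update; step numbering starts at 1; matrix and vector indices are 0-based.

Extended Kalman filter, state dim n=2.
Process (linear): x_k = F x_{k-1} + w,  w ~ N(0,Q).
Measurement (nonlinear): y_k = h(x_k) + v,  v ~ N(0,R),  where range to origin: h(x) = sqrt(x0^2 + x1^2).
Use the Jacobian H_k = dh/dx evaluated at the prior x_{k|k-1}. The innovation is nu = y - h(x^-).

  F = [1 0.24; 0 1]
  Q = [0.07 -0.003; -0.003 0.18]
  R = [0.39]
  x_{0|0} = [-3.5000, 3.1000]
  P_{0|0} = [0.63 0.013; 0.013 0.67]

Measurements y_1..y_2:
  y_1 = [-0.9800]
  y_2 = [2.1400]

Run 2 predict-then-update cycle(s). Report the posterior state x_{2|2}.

x_post = [-1.5497, 0.4487]

step 1: x^-=[-2.7560, 3.1000]  P^-=[0.7448 0.1708; 0.1708 0.8500]  H_jac=[-0.6644 0.7474]  S=[1.0239]  K=[-0.3586; 0.5096]  nu=[-5.1280]  x^+=[-0.9169, 0.4870]  P^+=[0.6131 0.3579; 0.3579 0.5841]
step 2: x^-=[-0.8000, 0.4870]  P^-=[0.8886 0.4951; 0.4951 0.7641]  H_jac=[-0.8542 0.5200]  S=[0.8051]  K=[-0.6230; -0.0318]  nu=[1.2034]  x^+=[-1.5497, 0.4487]  P^+=[0.5761 0.4792; 0.4792 0.7633]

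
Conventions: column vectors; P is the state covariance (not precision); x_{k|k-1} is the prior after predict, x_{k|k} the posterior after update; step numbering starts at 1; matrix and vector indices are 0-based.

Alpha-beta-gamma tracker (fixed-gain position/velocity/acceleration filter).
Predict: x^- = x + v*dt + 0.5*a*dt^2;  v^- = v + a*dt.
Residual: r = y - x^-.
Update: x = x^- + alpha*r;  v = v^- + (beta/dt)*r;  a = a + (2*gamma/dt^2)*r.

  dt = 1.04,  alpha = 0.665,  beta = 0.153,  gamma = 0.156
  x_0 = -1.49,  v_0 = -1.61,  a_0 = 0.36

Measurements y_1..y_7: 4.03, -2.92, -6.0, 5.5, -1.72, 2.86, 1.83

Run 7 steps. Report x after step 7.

step 1: x_pred=-2.9697  r=6.9997  x^+=1.6851  v^+=-0.2058  a^+=2.3791
step 2: x_pred=2.7577  r=-5.6777  x^+=-1.0180  v^+=1.4332  a^+=0.7414
step 3: x_pred=0.8735  r=-6.8735  x^+=-3.6974  v^+=1.1930  a^+=-1.2414
step 4: x_pred=-3.1280  r=8.6280  x^+=2.6096  v^+=1.1713  a^+=1.2475
step 5: x_pred=4.5024  r=-6.2224  x^+=0.3645  v^+=1.5532  a^+=-0.5475
step 6: x_pred=1.6838  r=1.1762  x^+=2.4660  v^+=1.1569  a^+=-0.2082
step 7: x_pred=3.5566  r=-1.7266  x^+=2.4084  v^+=0.6864  a^+=-0.7062

x_post = 2.4084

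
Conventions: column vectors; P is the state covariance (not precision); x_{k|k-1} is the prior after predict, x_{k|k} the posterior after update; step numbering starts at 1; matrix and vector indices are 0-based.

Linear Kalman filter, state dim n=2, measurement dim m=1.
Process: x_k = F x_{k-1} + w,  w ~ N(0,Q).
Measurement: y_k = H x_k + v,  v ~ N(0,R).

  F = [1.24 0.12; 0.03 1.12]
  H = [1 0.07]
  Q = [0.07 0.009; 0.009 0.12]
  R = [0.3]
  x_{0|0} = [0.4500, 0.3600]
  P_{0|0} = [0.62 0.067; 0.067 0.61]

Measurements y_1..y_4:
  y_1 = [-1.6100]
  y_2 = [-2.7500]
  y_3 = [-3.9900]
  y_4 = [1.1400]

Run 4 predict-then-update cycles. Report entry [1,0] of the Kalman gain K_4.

K[1,0] = 0.5371

step 1: x^-=[0.6012, 0.4167]  P^-=[1.0520 0.2073; 0.2073 0.8902]  S=[1.3854]  K=[0.7698; 0.1946]  nu=[-2.2404]  x^+=[-1.1235, -0.0194]  P^+=[0.2310 -0.0003; -0.0003 0.8378]
step 2: x^-=[-1.3955, -0.0554]  P^-=[0.4371 0.1298; 0.1298 1.1711]  S=[0.7610]  K=[0.5863; 0.2783]  nu=[-1.3506]  x^+=[-2.1874, -0.4313]  P^+=[0.1755 0.0056; 0.0056 1.1121]
step 3: x^-=[-2.7641, -0.5487]  P^-=[0.3575 0.1729; 0.1729 1.5156]  S=[0.6892]  K=[0.5364; 0.4048]  nu=[-1.1875]  x^+=[-3.4010, -1.0293]  P^+=[0.1593 0.0232; 0.0232 1.4027]
step 4: x^-=[-4.3408, -1.2549]  P^-=[0.3420 0.2358; 0.2358 1.8812]  S=[0.6843]  K=[0.5240; 0.5371]  nu=[5.5686]  x^+=[-1.4230, 1.7359]  P^+=[0.1542 0.0433; 0.0433 1.6839]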